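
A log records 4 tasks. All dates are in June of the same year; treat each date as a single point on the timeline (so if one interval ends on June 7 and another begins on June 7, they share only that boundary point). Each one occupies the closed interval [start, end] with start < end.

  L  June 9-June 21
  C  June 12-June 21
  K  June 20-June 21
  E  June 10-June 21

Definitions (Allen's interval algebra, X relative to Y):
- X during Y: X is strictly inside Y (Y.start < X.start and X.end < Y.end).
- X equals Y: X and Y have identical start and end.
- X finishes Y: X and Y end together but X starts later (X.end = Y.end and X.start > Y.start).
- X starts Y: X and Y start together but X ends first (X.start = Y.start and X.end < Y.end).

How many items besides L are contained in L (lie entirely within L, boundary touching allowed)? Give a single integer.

3

Target L = [June 9, June 21].
C [June 12, June 21] → finishes → counts.
E [June 10, June 21] → finishes → counts.
K [June 20, June 21] → finishes → counts.
Total: 3.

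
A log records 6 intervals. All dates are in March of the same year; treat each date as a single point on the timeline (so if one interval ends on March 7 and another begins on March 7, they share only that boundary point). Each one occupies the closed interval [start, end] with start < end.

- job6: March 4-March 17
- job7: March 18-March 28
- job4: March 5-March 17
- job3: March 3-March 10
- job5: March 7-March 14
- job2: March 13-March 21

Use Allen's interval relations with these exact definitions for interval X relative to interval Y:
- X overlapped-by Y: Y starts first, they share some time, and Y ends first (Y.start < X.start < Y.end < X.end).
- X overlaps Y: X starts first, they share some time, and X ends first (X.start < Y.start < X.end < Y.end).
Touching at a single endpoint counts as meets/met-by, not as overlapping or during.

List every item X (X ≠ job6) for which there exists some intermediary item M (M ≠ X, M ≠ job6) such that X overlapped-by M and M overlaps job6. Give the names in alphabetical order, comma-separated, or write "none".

job4, job5

Target job6 = [March 4, March 17].
Intermediaries M with M overlaps job6: job3.
Via job3 — items with X overlapped-by job3: job4, job5.
Union: job4, job5.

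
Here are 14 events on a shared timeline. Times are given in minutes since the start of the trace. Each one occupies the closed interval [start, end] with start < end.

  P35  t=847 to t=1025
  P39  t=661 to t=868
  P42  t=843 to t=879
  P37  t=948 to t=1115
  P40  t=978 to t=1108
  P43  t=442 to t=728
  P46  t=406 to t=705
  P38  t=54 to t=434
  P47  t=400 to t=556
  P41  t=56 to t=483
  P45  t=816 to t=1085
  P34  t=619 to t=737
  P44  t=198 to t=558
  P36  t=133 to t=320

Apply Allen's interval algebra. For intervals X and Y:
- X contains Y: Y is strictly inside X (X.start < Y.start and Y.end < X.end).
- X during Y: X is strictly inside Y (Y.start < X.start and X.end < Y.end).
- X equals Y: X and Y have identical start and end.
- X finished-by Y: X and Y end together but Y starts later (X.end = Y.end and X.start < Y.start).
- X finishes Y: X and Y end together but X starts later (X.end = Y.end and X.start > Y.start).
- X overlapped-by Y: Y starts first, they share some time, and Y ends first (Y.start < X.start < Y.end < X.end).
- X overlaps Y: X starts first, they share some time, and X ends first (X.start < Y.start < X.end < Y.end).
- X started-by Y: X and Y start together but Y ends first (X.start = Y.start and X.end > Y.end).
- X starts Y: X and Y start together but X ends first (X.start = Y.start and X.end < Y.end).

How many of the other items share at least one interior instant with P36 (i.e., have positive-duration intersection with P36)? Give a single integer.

3

Target P36 = [t=133, t=320].
P34 [t=619, t=737] → after → no.
P35 [t=847, t=1025] → after → no.
P37 [t=948, t=1115] → after → no.
P38 [t=54, t=434] → contains → counts.
P39 [t=661, t=868] → after → no.
P40 [t=978, t=1108] → after → no.
P41 [t=56, t=483] → contains → counts.
P42 [t=843, t=879] → after → no.
P43 [t=442, t=728] → after → no.
P44 [t=198, t=558] → overlapped-by → counts.
P45 [t=816, t=1085] → after → no.
P46 [t=406, t=705] → after → no.
P47 [t=400, t=556] → after → no.
Total: 3.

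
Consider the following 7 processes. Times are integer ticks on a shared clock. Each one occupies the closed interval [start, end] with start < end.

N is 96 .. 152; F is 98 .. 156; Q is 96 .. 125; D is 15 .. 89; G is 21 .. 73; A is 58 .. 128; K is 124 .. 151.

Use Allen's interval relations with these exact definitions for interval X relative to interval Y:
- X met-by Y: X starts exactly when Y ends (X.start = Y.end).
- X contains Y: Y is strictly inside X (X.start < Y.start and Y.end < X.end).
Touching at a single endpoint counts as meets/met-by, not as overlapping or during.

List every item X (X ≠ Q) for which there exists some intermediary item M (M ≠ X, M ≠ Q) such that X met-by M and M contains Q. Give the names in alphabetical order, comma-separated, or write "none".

none

Target Q = [96, 125].
Intermediaries M with M contains Q: A.
Via A — items with X met-by A: none.
Union: none.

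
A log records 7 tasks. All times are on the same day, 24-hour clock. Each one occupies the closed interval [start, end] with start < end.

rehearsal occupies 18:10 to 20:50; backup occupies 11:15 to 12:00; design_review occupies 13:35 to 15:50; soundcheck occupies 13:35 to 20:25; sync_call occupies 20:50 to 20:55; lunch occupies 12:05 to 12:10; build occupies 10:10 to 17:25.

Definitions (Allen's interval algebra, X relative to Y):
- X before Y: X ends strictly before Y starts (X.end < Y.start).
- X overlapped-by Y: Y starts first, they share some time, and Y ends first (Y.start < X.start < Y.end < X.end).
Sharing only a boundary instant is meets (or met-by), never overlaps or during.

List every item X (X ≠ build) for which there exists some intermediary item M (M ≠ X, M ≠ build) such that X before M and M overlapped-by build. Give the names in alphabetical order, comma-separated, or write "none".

backup, lunch

Target build = [10:10, 17:25].
Intermediaries M with M overlapped-by build: soundcheck.
Via soundcheck — items with X before soundcheck: backup, lunch.
Union: backup, lunch.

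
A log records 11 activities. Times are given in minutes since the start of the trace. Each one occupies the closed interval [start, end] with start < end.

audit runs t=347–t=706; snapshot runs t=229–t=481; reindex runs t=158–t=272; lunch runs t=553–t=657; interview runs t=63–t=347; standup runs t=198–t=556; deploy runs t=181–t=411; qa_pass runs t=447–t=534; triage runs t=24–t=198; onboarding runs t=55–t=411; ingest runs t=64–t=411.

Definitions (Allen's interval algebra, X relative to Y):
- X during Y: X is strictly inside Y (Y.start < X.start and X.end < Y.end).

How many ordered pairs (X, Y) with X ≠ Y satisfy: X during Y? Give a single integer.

Checking all 110 ordered pairs for relation 'during'; matching pairs in alphabetical order:
(interview, onboarding): interview during onboarding ✓
(lunch, audit): lunch during audit ✓
(qa_pass, audit): qa_pass during audit ✓
(qa_pass, standup): qa_pass during standup ✓
(reindex, ingest): reindex during ingest ✓
(reindex, interview): reindex during interview ✓
(reindex, onboarding): reindex during onboarding ✓
(snapshot, standup): snapshot during standup ✓
Count: 8.

8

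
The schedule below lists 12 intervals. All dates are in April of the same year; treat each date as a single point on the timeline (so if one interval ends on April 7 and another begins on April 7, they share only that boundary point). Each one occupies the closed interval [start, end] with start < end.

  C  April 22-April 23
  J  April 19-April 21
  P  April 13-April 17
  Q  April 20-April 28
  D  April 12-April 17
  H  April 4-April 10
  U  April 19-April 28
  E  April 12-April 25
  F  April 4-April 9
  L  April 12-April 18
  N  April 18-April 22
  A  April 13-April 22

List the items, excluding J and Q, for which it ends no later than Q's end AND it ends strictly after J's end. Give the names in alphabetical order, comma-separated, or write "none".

A, C, E, N, U

Conditions: its end is no later than Q's end (X.end <= April 28) AND its end is strictly after J's end (X.end > April 21).
A: end April 22 <= April 28? ✓; end April 22 > April 21? ✓ → yes.
C: end April 23 <= April 28? ✓; end April 23 > April 21? ✓ → yes.
D: end April 17 <= April 28? ✓; end April 17 > April 21? ✗ → no.
E: end April 25 <= April 28? ✓; end April 25 > April 21? ✓ → yes.
F: end April 9 <= April 28? ✓; end April 9 > April 21? ✗ → no.
H: end April 10 <= April 28? ✓; end April 10 > April 21? ✗ → no.
L: end April 18 <= April 28? ✓; end April 18 > April 21? ✗ → no.
N: end April 22 <= April 28? ✓; end April 22 > April 21? ✓ → yes.
P: end April 17 <= April 28? ✓; end April 17 > April 21? ✗ → no.
U: end April 28 <= April 28? ✓; end April 28 > April 21? ✓ → yes.
Result: A, C, E, N, U.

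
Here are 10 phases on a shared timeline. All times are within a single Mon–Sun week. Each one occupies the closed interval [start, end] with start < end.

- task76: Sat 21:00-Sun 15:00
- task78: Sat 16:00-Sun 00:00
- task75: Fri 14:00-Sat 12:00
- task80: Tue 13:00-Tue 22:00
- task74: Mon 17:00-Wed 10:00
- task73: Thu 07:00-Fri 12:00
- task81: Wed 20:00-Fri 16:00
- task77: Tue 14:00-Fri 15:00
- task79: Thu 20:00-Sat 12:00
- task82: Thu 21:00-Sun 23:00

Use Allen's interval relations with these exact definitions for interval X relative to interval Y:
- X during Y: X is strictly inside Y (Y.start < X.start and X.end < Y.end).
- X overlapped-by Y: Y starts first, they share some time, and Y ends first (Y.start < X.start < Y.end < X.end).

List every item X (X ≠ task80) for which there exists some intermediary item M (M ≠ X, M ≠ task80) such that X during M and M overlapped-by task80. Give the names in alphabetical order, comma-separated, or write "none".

Target task80 = [Tue 13:00, Tue 22:00].
Intermediaries M with M overlapped-by task80: task77.
Via task77 — items with X during task77: task73.
Union: task73.

task73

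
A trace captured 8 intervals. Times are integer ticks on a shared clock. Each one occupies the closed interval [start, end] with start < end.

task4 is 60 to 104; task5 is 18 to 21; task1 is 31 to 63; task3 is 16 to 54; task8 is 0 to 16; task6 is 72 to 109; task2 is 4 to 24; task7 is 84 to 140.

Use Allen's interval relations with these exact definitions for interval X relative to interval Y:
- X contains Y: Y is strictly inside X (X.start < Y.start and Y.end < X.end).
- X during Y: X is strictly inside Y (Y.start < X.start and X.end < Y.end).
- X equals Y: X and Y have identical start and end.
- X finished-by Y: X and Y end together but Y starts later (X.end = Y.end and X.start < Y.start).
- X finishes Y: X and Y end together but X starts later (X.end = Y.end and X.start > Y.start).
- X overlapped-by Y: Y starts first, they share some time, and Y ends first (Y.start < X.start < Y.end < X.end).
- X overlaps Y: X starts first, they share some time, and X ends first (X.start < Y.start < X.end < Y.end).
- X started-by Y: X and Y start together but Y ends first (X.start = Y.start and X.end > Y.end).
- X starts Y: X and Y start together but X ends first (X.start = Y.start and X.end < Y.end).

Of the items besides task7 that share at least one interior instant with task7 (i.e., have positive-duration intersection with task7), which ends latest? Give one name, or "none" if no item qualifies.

task6

Target task7 = [84, 140].
task1 [31, 63] → before → excluded.
task2 [4, 24] → before → excluded.
task3 [16, 54] → before → excluded.
task4 [60, 104] → overlaps → candidate.
task5 [18, 21] → before → excluded.
task6 [72, 109] → overlaps → candidate.
task8 [0, 16] → before → excluded.
Among candidates, latest end is 109 → task6.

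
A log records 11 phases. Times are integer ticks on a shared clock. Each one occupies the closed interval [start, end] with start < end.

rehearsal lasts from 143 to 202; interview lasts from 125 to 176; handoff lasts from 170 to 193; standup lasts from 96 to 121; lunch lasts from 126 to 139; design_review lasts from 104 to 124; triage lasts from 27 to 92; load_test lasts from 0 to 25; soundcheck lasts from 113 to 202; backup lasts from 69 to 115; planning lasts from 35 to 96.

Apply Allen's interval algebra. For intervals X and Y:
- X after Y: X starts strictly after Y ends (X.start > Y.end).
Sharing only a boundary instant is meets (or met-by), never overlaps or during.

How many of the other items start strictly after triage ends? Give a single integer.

Target triage = [27, 92].
backup [69, 115] → overlapped-by → no.
design_review [104, 124] → after → counts.
handoff [170, 193] → after → counts.
interview [125, 176] → after → counts.
load_test [0, 25] → before → no.
lunch [126, 139] → after → counts.
planning [35, 96] → overlapped-by → no.
rehearsal [143, 202] → after → counts.
soundcheck [113, 202] → after → counts.
standup [96, 121] → after → counts.
Total: 7.

7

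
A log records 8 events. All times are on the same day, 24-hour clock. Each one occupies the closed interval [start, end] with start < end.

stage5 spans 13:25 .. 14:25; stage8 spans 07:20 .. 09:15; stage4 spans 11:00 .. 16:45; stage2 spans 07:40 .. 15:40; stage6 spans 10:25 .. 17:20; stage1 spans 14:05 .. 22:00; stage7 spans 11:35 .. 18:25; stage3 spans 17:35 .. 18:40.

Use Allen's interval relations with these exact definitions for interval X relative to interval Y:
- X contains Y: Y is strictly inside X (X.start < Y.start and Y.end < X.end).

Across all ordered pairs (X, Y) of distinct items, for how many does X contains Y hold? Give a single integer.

6

Checking all 56 ordered pairs for relation 'contains'; matching pairs in alphabetical order:
(stage1, stage3): stage1 contains stage3 ✓
(stage2, stage5): stage2 contains stage5 ✓
(stage4, stage5): stage4 contains stage5 ✓
(stage6, stage4): stage6 contains stage4 ✓
(stage6, stage5): stage6 contains stage5 ✓
(stage7, stage5): stage7 contains stage5 ✓
Count: 6.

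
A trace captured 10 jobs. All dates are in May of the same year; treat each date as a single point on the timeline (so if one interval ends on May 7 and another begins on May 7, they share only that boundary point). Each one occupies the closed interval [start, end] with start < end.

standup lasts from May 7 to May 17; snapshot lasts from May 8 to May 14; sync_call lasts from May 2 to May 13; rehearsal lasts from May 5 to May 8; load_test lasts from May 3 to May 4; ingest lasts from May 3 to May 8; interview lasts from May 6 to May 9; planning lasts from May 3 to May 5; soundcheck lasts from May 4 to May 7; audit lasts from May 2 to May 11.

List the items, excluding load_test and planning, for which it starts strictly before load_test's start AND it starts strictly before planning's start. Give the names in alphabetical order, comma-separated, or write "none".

audit, sync_call

Conditions: its start is strictly before load_test's start (X.start < May 3) AND its start is strictly before planning's start (X.start < May 3).
audit: start May 2 < May 3? ✓; start May 2 < May 3? ✓ → yes.
ingest: start May 3 < May 3? ✗; start May 3 < May 3? ✗ → no.
interview: start May 6 < May 3? ✗; start May 6 < May 3? ✗ → no.
rehearsal: start May 5 < May 3? ✗; start May 5 < May 3? ✗ → no.
snapshot: start May 8 < May 3? ✗; start May 8 < May 3? ✗ → no.
soundcheck: start May 4 < May 3? ✗; start May 4 < May 3? ✗ → no.
standup: start May 7 < May 3? ✗; start May 7 < May 3? ✗ → no.
sync_call: start May 2 < May 3? ✓; start May 2 < May 3? ✓ → yes.
Result: audit, sync_call.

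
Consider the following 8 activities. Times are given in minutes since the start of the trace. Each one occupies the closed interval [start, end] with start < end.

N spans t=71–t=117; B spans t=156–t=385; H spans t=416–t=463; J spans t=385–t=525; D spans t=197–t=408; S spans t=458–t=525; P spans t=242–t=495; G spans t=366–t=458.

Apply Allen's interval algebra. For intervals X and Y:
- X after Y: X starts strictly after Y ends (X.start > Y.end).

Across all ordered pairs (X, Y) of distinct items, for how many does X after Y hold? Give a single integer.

11

Checking all 56 ordered pairs for relation 'after'; matching pairs in alphabetical order:
(B, N): B after N ✓
(D, N): D after N ✓
(G, N): G after N ✓
(H, B): H after B ✓
(H, D): H after D ✓
(H, N): H after N ✓
(J, N): J after N ✓
(P, N): P after N ✓
(S, B): S after B ✓
(S, D): S after D ✓
(S, N): S after N ✓
Count: 11.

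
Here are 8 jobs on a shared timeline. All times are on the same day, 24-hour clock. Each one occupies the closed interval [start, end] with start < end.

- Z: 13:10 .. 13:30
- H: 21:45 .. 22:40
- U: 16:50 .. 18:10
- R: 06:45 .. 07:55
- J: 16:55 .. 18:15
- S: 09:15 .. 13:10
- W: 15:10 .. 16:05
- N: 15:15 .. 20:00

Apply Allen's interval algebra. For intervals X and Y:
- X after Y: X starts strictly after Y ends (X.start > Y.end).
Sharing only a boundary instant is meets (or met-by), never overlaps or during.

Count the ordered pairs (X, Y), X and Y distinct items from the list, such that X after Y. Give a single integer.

23

Checking all 56 ordered pairs for relation 'after'; matching pairs in alphabetical order:
(H, J): H after J ✓
(H, N): H after N ✓
(H, R): H after R ✓
(H, S): H after S ✓
(H, U): H after U ✓
(H, W): H after W ✓
(H, Z): H after Z ✓
(J, R): J after R ✓
(J, S): J after S ✓
(J, W): J after W ✓
(J, Z): J after Z ✓
(N, R): N after R ✓
(N, S): N after S ✓
(N, Z): N after Z ✓
(S, R): S after R ✓
(U, R): U after R ✓
(U, S): U after S ✓
(U, W): U after W ✓
(U, Z): U after Z ✓
(W, R): W after R ✓
(W, S): W after S ✓
(W, Z): W after Z ✓
(Z, R): Z after R ✓
Count: 23.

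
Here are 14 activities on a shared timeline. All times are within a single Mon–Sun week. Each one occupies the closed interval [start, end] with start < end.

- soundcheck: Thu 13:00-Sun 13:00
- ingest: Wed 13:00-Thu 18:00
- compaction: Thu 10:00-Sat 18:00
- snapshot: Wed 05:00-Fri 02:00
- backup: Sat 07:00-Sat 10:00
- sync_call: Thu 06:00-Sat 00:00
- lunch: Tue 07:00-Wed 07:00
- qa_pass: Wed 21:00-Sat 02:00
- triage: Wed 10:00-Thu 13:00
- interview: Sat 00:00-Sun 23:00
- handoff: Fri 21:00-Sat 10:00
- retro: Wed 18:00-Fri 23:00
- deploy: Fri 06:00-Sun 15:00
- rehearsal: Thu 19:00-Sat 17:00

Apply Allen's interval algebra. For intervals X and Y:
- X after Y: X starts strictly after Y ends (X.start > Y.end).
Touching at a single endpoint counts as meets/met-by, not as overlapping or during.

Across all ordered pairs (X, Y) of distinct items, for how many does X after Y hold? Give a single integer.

Checking all 182 ordered pairs for relation 'after'; matching pairs in alphabetical order:
(backup, ingest): backup after ingest ✓
(backup, lunch): backup after lunch ✓
(backup, qa_pass): backup after qa_pass ✓
(backup, retro): backup after retro ✓
(backup, snapshot): backup after snapshot ✓
(backup, sync_call): backup after sync_call ✓
(backup, triage): backup after triage ✓
(compaction, lunch): compaction after lunch ✓
(deploy, ingest): deploy after ingest ✓
(deploy, lunch): deploy after lunch ✓
(deploy, snapshot): deploy after snapshot ✓
(deploy, triage): deploy after triage ✓
(handoff, ingest): handoff after ingest ✓
(handoff, lunch): handoff after lunch ✓
(handoff, snapshot): handoff after snapshot ✓
(handoff, triage): handoff after triage ✓
(ingest, lunch): ingest after lunch ✓
(interview, ingest): interview after ingest ✓
(interview, lunch): interview after lunch ✓
(interview, retro): interview after retro ✓
(interview, snapshot): interview after snapshot ✓
(interview, triage): interview after triage ✓
(qa_pass, lunch): qa_pass after lunch ✓
(rehearsal, ingest): rehearsal after ingest ✓
... plus 6 further pairs not listed.
Count: 30.

30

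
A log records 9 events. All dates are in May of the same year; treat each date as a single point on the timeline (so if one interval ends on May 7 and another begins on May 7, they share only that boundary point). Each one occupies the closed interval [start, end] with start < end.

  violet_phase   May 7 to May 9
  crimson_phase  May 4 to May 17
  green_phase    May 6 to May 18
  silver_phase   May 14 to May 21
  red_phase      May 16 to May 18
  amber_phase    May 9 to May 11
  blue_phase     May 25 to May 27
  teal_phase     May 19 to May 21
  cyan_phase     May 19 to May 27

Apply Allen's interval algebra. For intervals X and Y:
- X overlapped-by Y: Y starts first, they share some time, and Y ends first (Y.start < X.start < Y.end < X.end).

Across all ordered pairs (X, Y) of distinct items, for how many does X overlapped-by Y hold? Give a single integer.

5

Checking all 72 ordered pairs for relation 'overlapped-by'; matching pairs in alphabetical order:
(cyan_phase, silver_phase): cyan_phase overlapped-by silver_phase ✓
(green_phase, crimson_phase): green_phase overlapped-by crimson_phase ✓
(red_phase, crimson_phase): red_phase overlapped-by crimson_phase ✓
(silver_phase, crimson_phase): silver_phase overlapped-by crimson_phase ✓
(silver_phase, green_phase): silver_phase overlapped-by green_phase ✓
Count: 5.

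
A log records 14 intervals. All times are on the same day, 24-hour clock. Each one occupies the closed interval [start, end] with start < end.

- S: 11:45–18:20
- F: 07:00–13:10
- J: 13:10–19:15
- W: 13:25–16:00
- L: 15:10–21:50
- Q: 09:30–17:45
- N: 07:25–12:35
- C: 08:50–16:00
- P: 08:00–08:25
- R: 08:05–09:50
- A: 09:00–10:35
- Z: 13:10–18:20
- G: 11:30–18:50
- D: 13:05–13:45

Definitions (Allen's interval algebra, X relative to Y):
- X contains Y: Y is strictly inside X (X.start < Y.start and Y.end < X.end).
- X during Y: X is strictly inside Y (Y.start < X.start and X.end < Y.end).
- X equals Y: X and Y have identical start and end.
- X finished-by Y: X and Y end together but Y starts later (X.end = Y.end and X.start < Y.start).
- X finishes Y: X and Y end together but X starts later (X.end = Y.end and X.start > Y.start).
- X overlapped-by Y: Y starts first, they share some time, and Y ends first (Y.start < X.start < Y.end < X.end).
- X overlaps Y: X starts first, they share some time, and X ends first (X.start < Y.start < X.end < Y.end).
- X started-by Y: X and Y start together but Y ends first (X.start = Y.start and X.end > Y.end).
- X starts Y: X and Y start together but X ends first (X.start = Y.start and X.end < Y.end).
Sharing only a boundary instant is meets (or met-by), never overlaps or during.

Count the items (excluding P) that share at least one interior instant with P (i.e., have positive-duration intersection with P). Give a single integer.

Target P = [08:00, 08:25].
A [09:00, 10:35] → after → no.
C [08:50, 16:00] → after → no.
D [13:05, 13:45] → after → no.
F [07:00, 13:10] → contains → counts.
G [11:30, 18:50] → after → no.
J [13:10, 19:15] → after → no.
L [15:10, 21:50] → after → no.
N [07:25, 12:35] → contains → counts.
Q [09:30, 17:45] → after → no.
R [08:05, 09:50] → overlapped-by → counts.
S [11:45, 18:20] → after → no.
W [13:25, 16:00] → after → no.
Z [13:10, 18:20] → after → no.
Total: 3.

3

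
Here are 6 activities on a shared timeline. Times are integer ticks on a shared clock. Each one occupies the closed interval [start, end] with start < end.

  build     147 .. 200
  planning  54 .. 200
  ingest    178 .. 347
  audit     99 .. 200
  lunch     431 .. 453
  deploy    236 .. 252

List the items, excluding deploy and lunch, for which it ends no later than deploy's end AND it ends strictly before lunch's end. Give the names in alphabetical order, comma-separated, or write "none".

audit, build, planning

Conditions: its end is no later than deploy's end (X.end <= 252) AND its end is strictly before lunch's end (X.end < 453).
audit: end 200 <= 252? ✓; end 200 < 453? ✓ → yes.
build: end 200 <= 252? ✓; end 200 < 453? ✓ → yes.
ingest: end 347 <= 252? ✗; end 347 < 453? ✓ → no.
planning: end 200 <= 252? ✓; end 200 < 453? ✓ → yes.
Result: audit, build, planning.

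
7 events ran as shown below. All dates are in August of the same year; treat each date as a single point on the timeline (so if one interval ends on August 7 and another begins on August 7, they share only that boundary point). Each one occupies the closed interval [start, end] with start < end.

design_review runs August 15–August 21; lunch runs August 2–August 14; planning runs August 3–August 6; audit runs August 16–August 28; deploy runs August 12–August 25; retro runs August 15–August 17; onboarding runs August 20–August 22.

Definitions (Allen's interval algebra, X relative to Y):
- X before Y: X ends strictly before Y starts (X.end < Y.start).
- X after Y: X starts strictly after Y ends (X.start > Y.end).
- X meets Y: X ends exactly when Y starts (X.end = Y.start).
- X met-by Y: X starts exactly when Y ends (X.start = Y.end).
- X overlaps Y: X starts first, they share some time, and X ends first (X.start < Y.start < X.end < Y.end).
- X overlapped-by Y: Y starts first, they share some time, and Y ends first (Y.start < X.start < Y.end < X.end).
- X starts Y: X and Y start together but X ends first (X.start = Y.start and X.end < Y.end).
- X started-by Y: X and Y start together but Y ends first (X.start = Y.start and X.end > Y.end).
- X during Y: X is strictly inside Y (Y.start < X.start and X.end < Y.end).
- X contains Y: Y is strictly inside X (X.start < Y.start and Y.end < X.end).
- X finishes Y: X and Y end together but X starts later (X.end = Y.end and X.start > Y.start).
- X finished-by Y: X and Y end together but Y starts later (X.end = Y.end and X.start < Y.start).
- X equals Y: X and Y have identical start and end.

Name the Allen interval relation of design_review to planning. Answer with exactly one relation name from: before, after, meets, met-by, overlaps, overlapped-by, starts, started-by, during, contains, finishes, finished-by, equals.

design_review = [August 15, August 21]; planning = [August 3, August 6].
Compare endpoints: design_review.start > planning.start, design_review.start > planning.end, design_review.end > planning.start, design_review.end > planning.end.
That pattern is 'after'.

after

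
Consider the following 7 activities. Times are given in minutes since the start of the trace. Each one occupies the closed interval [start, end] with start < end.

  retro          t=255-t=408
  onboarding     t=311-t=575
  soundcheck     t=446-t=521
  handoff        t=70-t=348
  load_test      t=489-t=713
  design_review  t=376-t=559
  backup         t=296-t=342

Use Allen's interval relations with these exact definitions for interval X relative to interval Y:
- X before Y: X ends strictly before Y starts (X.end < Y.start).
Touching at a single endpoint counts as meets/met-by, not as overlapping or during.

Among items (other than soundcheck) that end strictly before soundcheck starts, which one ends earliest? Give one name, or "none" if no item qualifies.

backup

Target soundcheck = [t=446, t=521].
backup [t=296, t=342] → before → candidate.
design_review [t=376, t=559] → contains → excluded.
handoff [t=70, t=348] → before → candidate.
load_test [t=489, t=713] → overlapped-by → excluded.
onboarding [t=311, t=575] → contains → excluded.
retro [t=255, t=408] → before → candidate.
Among candidates, earliest end is t=342 → backup.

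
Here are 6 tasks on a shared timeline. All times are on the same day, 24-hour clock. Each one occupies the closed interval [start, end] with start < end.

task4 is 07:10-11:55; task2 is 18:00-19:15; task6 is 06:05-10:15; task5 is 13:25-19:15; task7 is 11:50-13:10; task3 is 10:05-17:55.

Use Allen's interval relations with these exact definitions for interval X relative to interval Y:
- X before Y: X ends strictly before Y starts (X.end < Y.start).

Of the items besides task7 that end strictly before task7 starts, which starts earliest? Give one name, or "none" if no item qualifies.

Target task7 = [11:50, 13:10].
task2 [18:00, 19:15] → after → excluded.
task3 [10:05, 17:55] → contains → excluded.
task4 [07:10, 11:55] → overlaps → excluded.
task5 [13:25, 19:15] → after → excluded.
task6 [06:05, 10:15] → before → candidate.
Among candidates, earliest start is 06:05 → task6.

task6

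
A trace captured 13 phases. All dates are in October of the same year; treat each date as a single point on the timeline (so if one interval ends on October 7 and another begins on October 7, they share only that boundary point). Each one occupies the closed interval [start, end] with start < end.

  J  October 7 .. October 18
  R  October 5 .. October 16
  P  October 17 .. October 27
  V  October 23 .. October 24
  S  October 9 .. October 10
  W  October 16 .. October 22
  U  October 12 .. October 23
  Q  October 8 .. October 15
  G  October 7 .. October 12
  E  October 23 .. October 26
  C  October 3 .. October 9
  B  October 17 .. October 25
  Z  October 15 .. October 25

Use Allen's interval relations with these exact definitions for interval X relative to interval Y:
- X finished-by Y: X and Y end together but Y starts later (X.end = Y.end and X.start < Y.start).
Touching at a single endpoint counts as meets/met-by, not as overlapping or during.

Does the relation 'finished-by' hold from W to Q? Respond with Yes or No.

W = [October 16, October 22], Q = [October 8, October 15].
Actual relation of W to Q: after.
Asked whether 'finished-by' holds → No.

No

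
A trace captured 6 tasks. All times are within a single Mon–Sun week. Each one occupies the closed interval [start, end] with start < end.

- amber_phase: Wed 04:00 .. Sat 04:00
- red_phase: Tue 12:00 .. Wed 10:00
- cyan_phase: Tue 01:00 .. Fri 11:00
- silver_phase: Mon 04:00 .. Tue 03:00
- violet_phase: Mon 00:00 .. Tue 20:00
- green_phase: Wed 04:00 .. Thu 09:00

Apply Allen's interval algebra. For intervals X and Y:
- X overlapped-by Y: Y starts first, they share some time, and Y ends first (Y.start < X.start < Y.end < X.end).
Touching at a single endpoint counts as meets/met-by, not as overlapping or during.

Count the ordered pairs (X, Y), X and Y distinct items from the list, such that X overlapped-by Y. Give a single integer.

Checking all 30 ordered pairs for relation 'overlapped-by'; matching pairs in alphabetical order:
(amber_phase, cyan_phase): amber_phase overlapped-by cyan_phase ✓
(amber_phase, red_phase): amber_phase overlapped-by red_phase ✓
(cyan_phase, silver_phase): cyan_phase overlapped-by silver_phase ✓
(cyan_phase, violet_phase): cyan_phase overlapped-by violet_phase ✓
(green_phase, red_phase): green_phase overlapped-by red_phase ✓
(red_phase, violet_phase): red_phase overlapped-by violet_phase ✓
Count: 6.

6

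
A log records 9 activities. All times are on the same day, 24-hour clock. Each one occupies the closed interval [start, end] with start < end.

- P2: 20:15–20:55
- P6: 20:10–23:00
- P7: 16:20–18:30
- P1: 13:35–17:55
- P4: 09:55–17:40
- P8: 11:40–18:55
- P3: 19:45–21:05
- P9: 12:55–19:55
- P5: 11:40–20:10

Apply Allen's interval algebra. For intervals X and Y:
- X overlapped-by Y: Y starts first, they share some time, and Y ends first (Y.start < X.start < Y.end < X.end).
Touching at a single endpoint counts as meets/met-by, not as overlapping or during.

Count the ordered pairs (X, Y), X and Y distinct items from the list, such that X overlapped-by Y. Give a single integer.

10

Checking all 72 ordered pairs for relation 'overlapped-by'; matching pairs in alphabetical order:
(P1, P4): P1 overlapped-by P4 ✓
(P3, P5): P3 overlapped-by P5 ✓
(P3, P9): P3 overlapped-by P9 ✓
(P5, P4): P5 overlapped-by P4 ✓
(P6, P3): P6 overlapped-by P3 ✓
(P7, P1): P7 overlapped-by P1 ✓
(P7, P4): P7 overlapped-by P4 ✓
(P8, P4): P8 overlapped-by P4 ✓
(P9, P4): P9 overlapped-by P4 ✓
(P9, P8): P9 overlapped-by P8 ✓
Count: 10.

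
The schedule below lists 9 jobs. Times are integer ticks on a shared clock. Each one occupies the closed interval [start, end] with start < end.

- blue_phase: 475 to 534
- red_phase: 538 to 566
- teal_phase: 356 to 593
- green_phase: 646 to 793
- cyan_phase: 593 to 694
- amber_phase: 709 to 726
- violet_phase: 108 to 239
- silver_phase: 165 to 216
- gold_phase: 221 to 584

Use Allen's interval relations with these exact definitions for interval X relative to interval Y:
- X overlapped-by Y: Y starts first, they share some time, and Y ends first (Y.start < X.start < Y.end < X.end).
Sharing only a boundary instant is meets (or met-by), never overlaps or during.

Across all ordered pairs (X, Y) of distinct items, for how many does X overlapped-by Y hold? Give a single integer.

3

Checking all 72 ordered pairs for relation 'overlapped-by'; matching pairs in alphabetical order:
(gold_phase, violet_phase): gold_phase overlapped-by violet_phase ✓
(green_phase, cyan_phase): green_phase overlapped-by cyan_phase ✓
(teal_phase, gold_phase): teal_phase overlapped-by gold_phase ✓
Count: 3.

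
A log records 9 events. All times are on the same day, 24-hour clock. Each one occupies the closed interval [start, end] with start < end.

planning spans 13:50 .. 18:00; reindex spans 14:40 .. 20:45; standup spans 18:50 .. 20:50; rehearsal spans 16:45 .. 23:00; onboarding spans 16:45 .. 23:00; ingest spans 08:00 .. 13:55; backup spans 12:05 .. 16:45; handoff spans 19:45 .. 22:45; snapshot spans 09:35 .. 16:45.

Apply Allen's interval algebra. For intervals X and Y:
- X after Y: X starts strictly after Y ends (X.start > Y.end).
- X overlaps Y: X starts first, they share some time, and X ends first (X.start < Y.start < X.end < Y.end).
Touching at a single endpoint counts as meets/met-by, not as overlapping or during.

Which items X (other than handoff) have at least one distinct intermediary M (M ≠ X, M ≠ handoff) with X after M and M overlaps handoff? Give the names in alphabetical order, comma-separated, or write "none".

Target handoff = [19:45, 22:45].
Intermediaries M with M overlaps handoff: reindex, standup.
Via reindex — items with X after reindex: none.
Via standup — items with X after standup: none.
Union: none.

none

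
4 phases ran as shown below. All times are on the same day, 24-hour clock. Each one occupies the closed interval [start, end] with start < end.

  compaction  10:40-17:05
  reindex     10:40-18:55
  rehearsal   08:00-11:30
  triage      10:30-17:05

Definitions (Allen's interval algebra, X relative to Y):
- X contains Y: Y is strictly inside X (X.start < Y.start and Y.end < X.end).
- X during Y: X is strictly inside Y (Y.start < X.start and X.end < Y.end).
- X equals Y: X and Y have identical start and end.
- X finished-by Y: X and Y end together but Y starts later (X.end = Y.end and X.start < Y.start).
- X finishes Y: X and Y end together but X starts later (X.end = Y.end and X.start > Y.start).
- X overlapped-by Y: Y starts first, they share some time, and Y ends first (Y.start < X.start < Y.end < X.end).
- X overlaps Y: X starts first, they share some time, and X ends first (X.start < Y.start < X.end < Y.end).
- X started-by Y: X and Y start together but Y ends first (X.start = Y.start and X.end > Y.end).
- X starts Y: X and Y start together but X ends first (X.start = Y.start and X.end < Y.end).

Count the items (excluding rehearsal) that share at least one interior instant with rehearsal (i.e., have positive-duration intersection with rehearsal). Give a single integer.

3

Target rehearsal = [08:00, 11:30].
compaction [10:40, 17:05] → overlapped-by → counts.
reindex [10:40, 18:55] → overlapped-by → counts.
triage [10:30, 17:05] → overlapped-by → counts.
Total: 3.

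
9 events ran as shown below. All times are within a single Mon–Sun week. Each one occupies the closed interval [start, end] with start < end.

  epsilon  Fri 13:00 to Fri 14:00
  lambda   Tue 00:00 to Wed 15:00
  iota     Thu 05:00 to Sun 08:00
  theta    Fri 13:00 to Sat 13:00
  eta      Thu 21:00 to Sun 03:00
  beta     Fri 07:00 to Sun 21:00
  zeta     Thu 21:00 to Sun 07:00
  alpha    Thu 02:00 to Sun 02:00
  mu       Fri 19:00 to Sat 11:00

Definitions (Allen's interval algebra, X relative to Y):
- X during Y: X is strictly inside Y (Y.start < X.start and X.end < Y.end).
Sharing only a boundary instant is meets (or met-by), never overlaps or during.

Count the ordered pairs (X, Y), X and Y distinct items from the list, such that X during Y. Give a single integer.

18

Checking all 72 ordered pairs for relation 'during'; matching pairs in alphabetical order:
(epsilon, alpha): epsilon during alpha ✓
(epsilon, beta): epsilon during beta ✓
(epsilon, eta): epsilon during eta ✓
(epsilon, iota): epsilon during iota ✓
(epsilon, zeta): epsilon during zeta ✓
(eta, iota): eta during iota ✓
(mu, alpha): mu during alpha ✓
(mu, beta): mu during beta ✓
(mu, eta): mu during eta ✓
(mu, iota): mu during iota ✓
(mu, theta): mu during theta ✓
(mu, zeta): mu during zeta ✓
(theta, alpha): theta during alpha ✓
(theta, beta): theta during beta ✓
(theta, eta): theta during eta ✓
(theta, iota): theta during iota ✓
(theta, zeta): theta during zeta ✓
(zeta, iota): zeta during iota ✓
Count: 18.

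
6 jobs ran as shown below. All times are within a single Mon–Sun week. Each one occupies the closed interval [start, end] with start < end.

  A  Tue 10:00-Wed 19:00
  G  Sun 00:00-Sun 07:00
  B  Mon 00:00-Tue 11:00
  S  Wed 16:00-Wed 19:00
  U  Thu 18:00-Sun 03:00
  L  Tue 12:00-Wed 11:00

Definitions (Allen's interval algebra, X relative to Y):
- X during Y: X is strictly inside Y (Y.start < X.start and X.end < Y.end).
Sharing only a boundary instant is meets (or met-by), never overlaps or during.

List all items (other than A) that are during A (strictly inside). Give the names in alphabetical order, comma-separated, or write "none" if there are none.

Target A = [Tue 10:00, Wed 19:00].
B [Mon 00:00, Tue 11:00] → overlaps → no.
G [Sun 00:00, Sun 07:00] → after → no.
L [Tue 12:00, Wed 11:00] → during → yes.
S [Wed 16:00, Wed 19:00] → finishes → no.
U [Thu 18:00, Sun 03:00] → after → no.
Result: L.

L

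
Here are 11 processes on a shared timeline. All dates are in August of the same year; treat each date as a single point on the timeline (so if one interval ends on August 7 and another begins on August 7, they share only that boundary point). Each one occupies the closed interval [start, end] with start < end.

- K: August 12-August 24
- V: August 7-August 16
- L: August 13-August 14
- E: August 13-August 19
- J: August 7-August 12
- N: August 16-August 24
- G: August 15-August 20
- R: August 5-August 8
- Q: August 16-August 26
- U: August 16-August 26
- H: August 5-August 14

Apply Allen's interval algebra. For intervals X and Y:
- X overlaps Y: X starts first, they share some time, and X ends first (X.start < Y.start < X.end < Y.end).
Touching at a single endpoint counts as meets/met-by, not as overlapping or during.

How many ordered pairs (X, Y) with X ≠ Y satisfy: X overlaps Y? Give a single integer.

Checking all 110 ordered pairs for relation 'overlaps'; matching pairs in alphabetical order:
(E, G): E overlaps G ✓
(E, N): E overlaps N ✓
(E, Q): E overlaps Q ✓
(E, U): E overlaps U ✓
(G, N): G overlaps N ✓
(G, Q): G overlaps Q ✓
(G, U): G overlaps U ✓
(H, E): H overlaps E ✓
(H, K): H overlaps K ✓
(H, V): H overlaps V ✓
(K, Q): K overlaps Q ✓
(K, U): K overlaps U ✓
(R, J): R overlaps J ✓
(R, V): R overlaps V ✓
(V, E): V overlaps E ✓
(V, G): V overlaps G ✓
(V, K): V overlaps K ✓
Count: 17.

17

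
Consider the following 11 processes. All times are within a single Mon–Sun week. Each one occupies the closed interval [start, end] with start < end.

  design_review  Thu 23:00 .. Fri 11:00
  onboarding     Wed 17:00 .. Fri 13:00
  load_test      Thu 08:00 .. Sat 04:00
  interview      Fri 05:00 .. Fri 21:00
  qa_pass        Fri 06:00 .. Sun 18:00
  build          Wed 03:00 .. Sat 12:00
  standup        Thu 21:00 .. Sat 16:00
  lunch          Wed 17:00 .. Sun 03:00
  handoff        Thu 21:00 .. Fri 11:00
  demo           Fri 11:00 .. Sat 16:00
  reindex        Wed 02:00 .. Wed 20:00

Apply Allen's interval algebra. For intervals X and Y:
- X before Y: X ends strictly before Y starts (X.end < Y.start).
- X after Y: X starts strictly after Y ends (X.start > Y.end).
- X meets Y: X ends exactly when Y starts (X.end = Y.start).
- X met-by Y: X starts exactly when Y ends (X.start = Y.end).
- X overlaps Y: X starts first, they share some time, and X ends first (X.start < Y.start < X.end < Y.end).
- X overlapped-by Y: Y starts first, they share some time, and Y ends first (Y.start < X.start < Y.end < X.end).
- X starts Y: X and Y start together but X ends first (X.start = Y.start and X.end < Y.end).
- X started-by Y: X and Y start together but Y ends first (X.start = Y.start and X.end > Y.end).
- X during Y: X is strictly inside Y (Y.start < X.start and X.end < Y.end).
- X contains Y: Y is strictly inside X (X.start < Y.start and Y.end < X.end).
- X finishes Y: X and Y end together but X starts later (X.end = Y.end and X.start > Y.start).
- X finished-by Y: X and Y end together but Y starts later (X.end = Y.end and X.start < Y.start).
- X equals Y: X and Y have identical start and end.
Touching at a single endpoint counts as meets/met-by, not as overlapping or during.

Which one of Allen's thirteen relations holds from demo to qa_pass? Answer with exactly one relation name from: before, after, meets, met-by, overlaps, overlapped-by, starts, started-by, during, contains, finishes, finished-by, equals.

demo = [Fri 11:00, Sat 16:00]; qa_pass = [Fri 06:00, Sun 18:00].
Compare endpoints: demo.start > qa_pass.start, demo.start < qa_pass.end, demo.end > qa_pass.start, demo.end < qa_pass.end.
That pattern is 'during'.

during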